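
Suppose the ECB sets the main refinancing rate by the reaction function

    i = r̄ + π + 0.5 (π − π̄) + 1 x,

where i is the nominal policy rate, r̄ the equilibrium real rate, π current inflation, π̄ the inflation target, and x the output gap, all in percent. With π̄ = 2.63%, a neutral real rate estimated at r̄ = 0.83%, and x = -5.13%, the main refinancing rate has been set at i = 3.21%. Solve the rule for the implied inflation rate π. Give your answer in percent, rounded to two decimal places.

5.88%

Collecting π: i = r̄ + (1 + 0.5) π − 0.5 π̄ + 1 x
1.5 π = 3.21 − 0.83 + 0.5 × 2.63 − 1 × (-5.13) = 8.825
π = 8.825 / 1.5 = 5.88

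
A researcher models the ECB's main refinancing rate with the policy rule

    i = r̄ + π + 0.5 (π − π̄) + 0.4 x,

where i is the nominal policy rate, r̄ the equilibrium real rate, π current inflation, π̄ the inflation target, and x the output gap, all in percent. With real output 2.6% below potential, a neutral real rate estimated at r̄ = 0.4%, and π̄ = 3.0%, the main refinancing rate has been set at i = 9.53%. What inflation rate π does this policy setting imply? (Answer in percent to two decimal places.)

Output 2.6% below potential → x = -2.6.
Collecting π: i = r̄ + (1 + 0.5) π − 0.5 π̄ + 0.4 x
1.5 π = 9.53 − 0.4 + 0.5 × 3.0 − 0.4 × (-2.6) = 11.67
π = 11.67 / 1.5 = 7.78

7.78%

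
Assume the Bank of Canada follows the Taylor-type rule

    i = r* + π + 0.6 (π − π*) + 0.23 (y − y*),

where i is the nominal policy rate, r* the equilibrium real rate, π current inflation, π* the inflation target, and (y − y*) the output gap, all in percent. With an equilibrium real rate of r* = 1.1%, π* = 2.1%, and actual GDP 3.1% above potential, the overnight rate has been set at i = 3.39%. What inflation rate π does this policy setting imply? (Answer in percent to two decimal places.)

1.77%

Output 3.1% above potential → (y − y*) = 3.1.
Collecting π: i = r* + (1 + 0.6) π − 0.6 π* + 0.23 (y − y*)
1.6 π = 3.39 − 1.1 + 0.6 × 2.1 − 0.23 × 3.1 = 2.837
π = 2.837 / 1.6 = 1.77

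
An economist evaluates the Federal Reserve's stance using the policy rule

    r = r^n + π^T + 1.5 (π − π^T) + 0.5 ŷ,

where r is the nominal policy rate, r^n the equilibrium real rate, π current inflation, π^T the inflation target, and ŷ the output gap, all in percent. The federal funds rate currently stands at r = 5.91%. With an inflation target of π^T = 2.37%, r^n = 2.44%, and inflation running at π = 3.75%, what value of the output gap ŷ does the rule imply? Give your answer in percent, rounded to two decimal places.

-1.94%

0.5 ŷ = 5.91 − 2.44 − 2.37 − 1.5 × (3.75 − 2.37) = -0.97
ŷ = -0.97 / 0.5 = -1.94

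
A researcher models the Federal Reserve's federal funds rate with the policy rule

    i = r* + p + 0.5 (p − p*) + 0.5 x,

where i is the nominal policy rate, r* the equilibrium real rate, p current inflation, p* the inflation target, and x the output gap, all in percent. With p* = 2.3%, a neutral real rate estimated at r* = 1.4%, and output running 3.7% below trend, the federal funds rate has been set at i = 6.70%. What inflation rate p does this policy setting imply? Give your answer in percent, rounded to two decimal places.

Output 3.7% below potential → x = -3.7.
Collecting p: i = r* + (1 + 0.5) p − 0.5 p* + 0.5 x
1.5 p = 6.70 − 1.4 + 0.5 × 2.3 − 0.5 × (-3.7) = 8.3
p = 8.3 / 1.5 = 5.53

5.53%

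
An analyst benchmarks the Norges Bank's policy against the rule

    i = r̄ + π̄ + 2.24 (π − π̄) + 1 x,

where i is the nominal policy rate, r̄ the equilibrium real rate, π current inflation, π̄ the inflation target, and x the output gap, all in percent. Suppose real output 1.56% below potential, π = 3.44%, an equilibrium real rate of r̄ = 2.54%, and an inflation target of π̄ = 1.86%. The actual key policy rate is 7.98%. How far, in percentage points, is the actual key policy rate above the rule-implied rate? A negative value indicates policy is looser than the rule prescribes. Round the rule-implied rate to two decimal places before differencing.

1.60 pp

Output 1.56% below potential → x = -1.56.
i = 2.54 + 1.86 + 2.24 × (3.44 − 1.86) + 1 × (-1.56)
   = 2.54 + 1.86 + 3.5392 − 1.56 = 6.38
Deviation = 7.98 − 6.38 = 1.60 pp.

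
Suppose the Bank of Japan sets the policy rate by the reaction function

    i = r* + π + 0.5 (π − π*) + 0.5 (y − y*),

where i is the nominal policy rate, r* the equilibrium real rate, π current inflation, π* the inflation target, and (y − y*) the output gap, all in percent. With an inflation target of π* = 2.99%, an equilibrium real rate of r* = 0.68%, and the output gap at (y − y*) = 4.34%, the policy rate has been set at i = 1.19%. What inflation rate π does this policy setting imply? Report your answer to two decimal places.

-0.11%

Collecting π: i = r* + (1 + 0.5) π − 0.5 π* + 0.5 (y − y*)
1.5 π = 1.19 − 0.68 + 0.5 × 2.99 − 0.5 × 4.34 = -0.165
π = -0.165 / 1.5 = -0.11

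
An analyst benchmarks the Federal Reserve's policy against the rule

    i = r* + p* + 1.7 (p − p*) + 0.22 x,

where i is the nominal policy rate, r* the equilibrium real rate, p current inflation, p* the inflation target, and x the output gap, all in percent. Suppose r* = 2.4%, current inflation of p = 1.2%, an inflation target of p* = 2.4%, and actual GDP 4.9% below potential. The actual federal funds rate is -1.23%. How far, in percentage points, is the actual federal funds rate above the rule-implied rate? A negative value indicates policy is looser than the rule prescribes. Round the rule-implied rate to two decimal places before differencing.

-2.91 pp

Output 4.9% below potential → x = -4.9.
i = 2.4 + 2.4 + 1.7 × (1.2 − 2.4) + 0.22 × (-4.9)
   = 2.4 + 2.4 − 2.04 − 1.078 = 1.68
Deviation = -1.23 − 1.68 = -2.91 pp.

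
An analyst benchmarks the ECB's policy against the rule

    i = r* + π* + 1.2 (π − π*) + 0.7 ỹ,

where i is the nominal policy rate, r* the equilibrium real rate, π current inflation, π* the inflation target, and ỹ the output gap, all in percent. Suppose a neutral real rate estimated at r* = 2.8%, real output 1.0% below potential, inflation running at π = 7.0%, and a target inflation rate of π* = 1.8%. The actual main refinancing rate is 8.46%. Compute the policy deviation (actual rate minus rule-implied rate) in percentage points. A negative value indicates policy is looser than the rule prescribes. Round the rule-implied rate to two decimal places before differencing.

Output 1.0% below potential → ỹ = -1.0.
i = 2.8 + 1.8 + 1.2 × (7.0 − 1.8) + 0.7 × (-1.0)
   = 2.8 + 1.8 + 6.24 − 0.7 = 10.14
Deviation = 8.46 − 10.14 = -1.68 pp.

-1.68 pp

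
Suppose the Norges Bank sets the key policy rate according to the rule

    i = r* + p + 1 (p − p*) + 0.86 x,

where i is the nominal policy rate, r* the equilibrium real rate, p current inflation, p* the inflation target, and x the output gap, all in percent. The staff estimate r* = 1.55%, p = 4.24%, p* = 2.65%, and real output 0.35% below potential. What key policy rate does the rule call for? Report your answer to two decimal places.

Output 0.35% below potential → x = -0.35.
i = 1.55 + 4.24 + 1 × (4.24 − 2.65) + 0.86 × (-0.35)
   = 1.55 + 4.24 + 1.59 − 0.301 = 7.08

7.08%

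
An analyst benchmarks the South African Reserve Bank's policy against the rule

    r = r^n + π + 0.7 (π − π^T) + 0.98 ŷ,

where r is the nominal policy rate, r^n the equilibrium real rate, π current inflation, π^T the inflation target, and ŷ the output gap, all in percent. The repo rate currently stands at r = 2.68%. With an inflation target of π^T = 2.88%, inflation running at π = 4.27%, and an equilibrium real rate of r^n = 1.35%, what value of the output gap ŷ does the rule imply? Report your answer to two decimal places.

0.98 ŷ = 2.68 − 1.35 − 4.27 − 0.7 × (4.27 − 2.88) = -3.913
ŷ = -3.913 / 0.98 = -3.99

-3.99%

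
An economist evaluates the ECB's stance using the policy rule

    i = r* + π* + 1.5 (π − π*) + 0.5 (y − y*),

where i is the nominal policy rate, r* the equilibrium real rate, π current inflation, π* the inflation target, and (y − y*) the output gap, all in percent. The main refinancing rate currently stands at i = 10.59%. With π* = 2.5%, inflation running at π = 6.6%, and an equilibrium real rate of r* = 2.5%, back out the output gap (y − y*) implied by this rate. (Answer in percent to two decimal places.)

-1.12%

0.5 (y − y*) = 10.59 − 2.5 − 2.5 − 1.5 × (6.6 − 2.5) = -0.56
(y − y*) = -0.56 / 0.5 = -1.12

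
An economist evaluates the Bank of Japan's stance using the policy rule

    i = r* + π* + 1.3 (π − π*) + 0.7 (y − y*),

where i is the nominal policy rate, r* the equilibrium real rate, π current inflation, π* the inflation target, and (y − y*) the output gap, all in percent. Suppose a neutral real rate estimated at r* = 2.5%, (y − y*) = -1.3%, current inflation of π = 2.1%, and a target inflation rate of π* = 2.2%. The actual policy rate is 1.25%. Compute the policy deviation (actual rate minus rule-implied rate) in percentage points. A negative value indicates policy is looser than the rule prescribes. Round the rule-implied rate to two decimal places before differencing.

i = 2.5 + 2.2 + 1.3 × (2.1 − 2.2) + 0.7 × (-1.3)
   = 2.5 + 2.2 − 0.13 − 0.91 = 3.66
Deviation = 1.25 − 3.66 = -2.41 pp.

-2.41 pp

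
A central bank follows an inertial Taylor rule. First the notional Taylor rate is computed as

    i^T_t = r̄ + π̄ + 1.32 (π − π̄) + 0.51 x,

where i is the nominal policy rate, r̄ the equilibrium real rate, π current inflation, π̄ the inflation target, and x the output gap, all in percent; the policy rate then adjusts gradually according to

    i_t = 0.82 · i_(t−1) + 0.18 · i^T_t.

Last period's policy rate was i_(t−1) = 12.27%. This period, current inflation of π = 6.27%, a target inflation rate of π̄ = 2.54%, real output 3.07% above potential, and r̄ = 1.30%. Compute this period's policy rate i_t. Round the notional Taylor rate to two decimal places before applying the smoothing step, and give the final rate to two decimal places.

Output 3.07% above potential → x = 3.07.
i^T_t = 1.30 + 2.54 + 1.32 × (6.27 − 2.54) + 0.51 × 3.07
   = 1.30 + 2.54 + 4.9236 + 1.5657 = 10.33
i_t = 0.82 × 12.27 + 0.18 × 10.33 = 10.0614 + 1.8594 = 11.92

11.92%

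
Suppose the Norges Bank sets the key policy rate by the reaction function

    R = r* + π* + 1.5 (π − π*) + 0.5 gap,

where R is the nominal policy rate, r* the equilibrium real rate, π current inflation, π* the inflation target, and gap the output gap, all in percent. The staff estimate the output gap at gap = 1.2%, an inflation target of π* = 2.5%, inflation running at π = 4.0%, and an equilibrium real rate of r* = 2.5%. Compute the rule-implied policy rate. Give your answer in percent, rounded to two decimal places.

R = 2.5 + 2.5 + 1.5 × (4.0 − 2.5) + 0.5 × 1.2
   = 2.5 + 2.5 + 2.25 + 0.6 = 7.85

7.85%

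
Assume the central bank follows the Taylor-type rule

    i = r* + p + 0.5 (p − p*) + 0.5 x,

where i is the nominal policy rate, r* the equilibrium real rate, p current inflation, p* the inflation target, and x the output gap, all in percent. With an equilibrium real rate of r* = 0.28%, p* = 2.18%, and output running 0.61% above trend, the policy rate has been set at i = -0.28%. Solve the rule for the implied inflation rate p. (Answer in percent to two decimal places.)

0.15%

Output 0.61% above potential → x = 0.61.
Collecting p: i = r* + (1 + 0.5) p − 0.5 p* + 0.5 x
1.5 p = -0.28 − 0.28 + 0.5 × 2.18 − 0.5 × 0.61 = 0.225
p = 0.225 / 1.5 = 0.15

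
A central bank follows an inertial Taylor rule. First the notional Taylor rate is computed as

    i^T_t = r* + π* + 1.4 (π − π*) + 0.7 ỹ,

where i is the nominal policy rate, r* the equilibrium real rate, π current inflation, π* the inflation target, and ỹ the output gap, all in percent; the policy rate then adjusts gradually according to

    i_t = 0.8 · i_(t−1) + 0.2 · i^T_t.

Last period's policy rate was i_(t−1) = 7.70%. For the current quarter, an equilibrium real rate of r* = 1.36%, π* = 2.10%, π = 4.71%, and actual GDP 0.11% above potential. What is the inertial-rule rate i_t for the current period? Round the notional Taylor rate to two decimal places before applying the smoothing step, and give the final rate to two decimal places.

Output 0.11% above potential → ỹ = 0.11.
i^T_t = 1.36 + 2.10 + 1.4 × (4.71 − 2.10) + 0.7 × 0.11
   = 1.36 + 2.1 + 3.654 + 0.077 = 7.19
i_t = 0.8 × 7.70 + 0.2 × 7.19 = 6.16 + 1.438 = 7.60

7.60%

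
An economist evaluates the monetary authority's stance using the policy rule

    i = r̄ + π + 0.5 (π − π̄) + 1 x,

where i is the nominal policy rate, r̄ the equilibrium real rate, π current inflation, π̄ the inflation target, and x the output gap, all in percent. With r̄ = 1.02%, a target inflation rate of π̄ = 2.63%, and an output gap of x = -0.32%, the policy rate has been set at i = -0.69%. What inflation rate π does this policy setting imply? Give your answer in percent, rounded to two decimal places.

-0.05%

Collecting π: i = r̄ + (1 + 0.5) π − 0.5 π̄ + 1 x
1.5 π = -0.69 − 1.02 + 0.5 × 2.63 − 1 × (-0.32) = -0.075
π = -0.075 / 1.5 = -0.05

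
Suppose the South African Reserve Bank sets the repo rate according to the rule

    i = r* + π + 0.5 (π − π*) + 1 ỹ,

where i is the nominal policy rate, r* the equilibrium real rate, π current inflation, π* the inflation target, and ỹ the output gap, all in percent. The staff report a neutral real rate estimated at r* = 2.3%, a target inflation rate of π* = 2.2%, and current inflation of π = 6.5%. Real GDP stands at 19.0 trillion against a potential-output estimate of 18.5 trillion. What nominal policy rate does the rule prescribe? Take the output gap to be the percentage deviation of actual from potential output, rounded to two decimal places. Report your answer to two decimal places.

Output gap = 100 × (19.0 − 18.5) / 18.5 = 2.70%.
i = 2.30 + 6.50 + 0.5 × (6.50 − 2.20) + 1 × 2.70
   = 2.30 + 6.5 + 2.15 + 2.7 = 13.65

13.65%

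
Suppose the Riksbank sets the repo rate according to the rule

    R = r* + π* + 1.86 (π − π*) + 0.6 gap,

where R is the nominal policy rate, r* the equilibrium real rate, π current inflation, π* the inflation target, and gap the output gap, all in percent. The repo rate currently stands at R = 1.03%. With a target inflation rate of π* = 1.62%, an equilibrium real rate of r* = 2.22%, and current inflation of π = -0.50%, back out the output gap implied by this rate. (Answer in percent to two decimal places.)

0.6 gap = 1.03 − 2.22 − 1.62 − 1.86 × ((-0.50) − 1.62) = 1.1332
gap = 1.1332 / 0.6 = 1.89

1.89%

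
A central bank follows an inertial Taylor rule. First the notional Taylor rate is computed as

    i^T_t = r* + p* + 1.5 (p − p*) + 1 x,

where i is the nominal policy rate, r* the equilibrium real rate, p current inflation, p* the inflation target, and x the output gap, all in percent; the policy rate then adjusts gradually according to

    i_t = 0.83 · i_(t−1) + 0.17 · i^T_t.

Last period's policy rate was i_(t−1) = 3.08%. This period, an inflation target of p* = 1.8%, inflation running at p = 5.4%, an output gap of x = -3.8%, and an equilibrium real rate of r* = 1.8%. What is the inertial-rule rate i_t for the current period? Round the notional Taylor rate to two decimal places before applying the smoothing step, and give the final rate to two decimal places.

i^T_t = 1.8 + 1.8 + 1.5 × (5.4 − 1.8) + 1 × (-3.8)
   = 1.8 + 1.8 + 5.4 − 3.8 = 5.20
i_t = 0.83 × 3.08 + 0.17 × 5.20 = 2.5564 + 0.884 = 3.44

3.44%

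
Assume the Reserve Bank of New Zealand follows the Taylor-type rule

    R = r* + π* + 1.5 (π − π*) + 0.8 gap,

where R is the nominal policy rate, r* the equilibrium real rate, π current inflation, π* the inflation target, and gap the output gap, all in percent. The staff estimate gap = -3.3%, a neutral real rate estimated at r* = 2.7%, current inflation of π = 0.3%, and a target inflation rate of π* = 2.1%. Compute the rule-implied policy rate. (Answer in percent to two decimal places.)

R = 2.7 + 2.1 + 1.5 × (0.3 − 2.1) + 0.8 × (-3.3)
   = 2.7 + 2.1 − 2.7 − 2.64 = -0.54

-0.54%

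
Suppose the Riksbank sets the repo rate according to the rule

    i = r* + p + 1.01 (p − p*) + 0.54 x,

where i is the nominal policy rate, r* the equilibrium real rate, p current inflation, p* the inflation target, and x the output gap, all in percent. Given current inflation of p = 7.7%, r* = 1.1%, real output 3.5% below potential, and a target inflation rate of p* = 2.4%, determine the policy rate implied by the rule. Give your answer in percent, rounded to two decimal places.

12.26%

Output 3.5% below potential → x = -3.5.
i = 1.1 + 7.7 + 1.01 × (7.7 − 2.4) + 0.54 × (-3.5)
   = 1.1 + 7.7 + 5.353 − 1.89 = 12.26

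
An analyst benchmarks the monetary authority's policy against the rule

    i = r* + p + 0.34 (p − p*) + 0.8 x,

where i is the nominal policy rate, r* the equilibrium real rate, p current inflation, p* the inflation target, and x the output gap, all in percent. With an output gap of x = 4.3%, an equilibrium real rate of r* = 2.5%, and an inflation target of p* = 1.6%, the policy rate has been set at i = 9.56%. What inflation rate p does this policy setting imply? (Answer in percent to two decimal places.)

Collecting p: i = r* + (1 + 0.34) p − 0.34 p* + 0.8 x
1.34 p = 9.56 − 2.5 + 0.34 × 1.6 − 0.8 × 4.3 = 4.164
p = 4.164 / 1.34 = 3.11

3.11%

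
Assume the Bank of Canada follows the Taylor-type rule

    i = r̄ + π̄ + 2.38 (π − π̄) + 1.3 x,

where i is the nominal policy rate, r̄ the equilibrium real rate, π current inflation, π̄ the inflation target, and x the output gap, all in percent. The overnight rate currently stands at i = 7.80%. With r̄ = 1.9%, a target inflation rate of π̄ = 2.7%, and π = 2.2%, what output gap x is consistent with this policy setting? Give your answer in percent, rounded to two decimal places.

3.38%

1.3 x = 7.80 − 1.9 − 2.7 − 2.38 × (2.2 − 2.7) = 4.39
x = 4.39 / 1.3 = 3.38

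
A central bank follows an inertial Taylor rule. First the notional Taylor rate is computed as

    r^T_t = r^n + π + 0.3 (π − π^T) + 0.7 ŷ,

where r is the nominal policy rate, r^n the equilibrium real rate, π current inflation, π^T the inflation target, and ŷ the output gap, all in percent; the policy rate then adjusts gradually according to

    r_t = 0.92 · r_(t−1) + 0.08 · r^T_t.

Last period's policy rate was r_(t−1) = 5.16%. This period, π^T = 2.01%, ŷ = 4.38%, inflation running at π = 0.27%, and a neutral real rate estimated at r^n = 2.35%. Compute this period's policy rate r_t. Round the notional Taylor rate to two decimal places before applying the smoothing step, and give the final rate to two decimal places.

r^T_t = 2.35 + 0.27 + 0.3 × (0.27 − 2.01) + 0.7 × 4.38
   = 2.35 + 0.27 − 0.522 + 3.066 = 5.16
r_t = 0.92 × 5.16 + 0.08 × 5.16 = 4.7472 + 0.4128 = 5.16

5.16%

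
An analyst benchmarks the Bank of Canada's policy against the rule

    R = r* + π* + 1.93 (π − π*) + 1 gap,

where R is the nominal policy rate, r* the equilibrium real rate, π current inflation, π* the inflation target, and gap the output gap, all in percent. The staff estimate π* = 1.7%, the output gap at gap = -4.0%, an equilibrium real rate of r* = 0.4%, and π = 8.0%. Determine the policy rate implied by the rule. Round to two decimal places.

10.26%

R = 0.4 + 1.7 + 1.93 × (8.0 − 1.7) + 1 × (-4.0)
   = 0.4 + 1.7 + 12.159 − 4 = 10.26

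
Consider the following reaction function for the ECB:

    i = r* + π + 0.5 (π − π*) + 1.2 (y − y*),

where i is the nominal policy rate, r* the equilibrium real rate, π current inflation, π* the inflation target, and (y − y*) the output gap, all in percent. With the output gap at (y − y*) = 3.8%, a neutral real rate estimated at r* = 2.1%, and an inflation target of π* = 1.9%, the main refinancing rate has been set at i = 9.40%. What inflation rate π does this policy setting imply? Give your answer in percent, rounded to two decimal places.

Collecting π: i = r* + (1 + 0.5) π − 0.5 π* + 1.2 (y − y*)
1.5 π = 9.40 − 2.1 + 0.5 × 1.9 − 1.2 × 3.8 = 3.69
π = 3.69 / 1.5 = 2.46

2.46%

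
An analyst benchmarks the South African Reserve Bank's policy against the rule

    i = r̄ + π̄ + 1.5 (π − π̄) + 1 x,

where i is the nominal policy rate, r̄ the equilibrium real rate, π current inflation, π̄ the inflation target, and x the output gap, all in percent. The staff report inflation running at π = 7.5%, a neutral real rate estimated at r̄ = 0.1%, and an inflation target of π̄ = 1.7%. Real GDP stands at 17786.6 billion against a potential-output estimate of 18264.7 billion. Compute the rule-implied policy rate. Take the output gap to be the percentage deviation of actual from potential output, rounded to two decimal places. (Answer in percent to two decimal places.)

Output gap = 100 × (17786.6 − 18264.7) / 18264.7 = -2.62%.
i = 0.10 + 1.70 + 1.5 × (7.50 − 1.70) + 1 × (-2.62)
   = 0.10 + 1.7 + 8.7 − 2.62 = 7.88

7.88%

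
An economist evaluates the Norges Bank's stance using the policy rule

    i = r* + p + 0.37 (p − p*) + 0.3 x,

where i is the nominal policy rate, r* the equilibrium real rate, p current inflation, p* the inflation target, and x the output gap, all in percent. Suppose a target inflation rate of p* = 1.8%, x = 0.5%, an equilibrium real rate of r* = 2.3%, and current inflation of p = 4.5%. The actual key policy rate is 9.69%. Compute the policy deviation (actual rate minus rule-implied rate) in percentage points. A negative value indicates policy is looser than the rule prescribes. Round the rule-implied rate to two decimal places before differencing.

i = 2.3 + 4.5 + 0.37 × (4.5 − 1.8) + 0.3 × 0.5
   = 2.3 + 4.5 + 0.999 + 0.15 = 7.95
Deviation = 9.69 − 7.95 = 1.74 pp.

1.74 pp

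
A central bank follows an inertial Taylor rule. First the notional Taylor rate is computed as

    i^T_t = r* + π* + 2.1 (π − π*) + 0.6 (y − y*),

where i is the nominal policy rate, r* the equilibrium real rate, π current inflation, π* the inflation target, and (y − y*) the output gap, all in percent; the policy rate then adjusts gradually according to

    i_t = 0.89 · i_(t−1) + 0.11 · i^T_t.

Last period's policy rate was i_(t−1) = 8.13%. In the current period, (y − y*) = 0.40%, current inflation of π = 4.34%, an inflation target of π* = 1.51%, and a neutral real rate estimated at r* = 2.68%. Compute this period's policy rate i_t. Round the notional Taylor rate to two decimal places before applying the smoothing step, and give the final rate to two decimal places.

i^T_t = 2.68 + 1.51 + 2.1 × (4.34 − 1.51) + 0.6 × 0.40
   = 2.68 + 1.51 + 5.943 + 0.24 = 10.37
i_t = 0.89 × 8.13 + 0.11 × 10.37 = 7.2357 + 1.1407 = 8.38

8.38%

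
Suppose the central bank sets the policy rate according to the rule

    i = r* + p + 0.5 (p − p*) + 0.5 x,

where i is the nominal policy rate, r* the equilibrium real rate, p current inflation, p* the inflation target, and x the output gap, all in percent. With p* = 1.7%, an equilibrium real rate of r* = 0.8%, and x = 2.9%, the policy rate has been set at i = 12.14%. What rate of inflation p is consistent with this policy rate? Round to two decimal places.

7.16%

Collecting p: i = r* + (1 + 0.5) p − 0.5 p* + 0.5 x
1.5 p = 12.14 − 0.8 + 0.5 × 1.7 − 0.5 × 2.9 = 10.74
p = 10.74 / 1.5 = 7.16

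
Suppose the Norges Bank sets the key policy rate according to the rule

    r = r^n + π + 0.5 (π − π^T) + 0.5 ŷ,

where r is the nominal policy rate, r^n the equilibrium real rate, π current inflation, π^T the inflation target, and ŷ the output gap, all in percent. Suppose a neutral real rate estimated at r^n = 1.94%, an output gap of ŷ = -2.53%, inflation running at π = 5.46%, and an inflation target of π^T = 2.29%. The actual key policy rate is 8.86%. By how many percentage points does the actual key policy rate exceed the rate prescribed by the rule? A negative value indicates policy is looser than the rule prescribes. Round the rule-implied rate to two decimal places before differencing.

1.14 pp

r = 1.94 + 5.46 + 0.5 × (5.46 − 2.29) + 0.5 × (-2.53)
   = 1.94 + 5.46 + 1.585 − 1.265 = 7.72
Deviation = 8.86 − 7.72 = 1.14 pp.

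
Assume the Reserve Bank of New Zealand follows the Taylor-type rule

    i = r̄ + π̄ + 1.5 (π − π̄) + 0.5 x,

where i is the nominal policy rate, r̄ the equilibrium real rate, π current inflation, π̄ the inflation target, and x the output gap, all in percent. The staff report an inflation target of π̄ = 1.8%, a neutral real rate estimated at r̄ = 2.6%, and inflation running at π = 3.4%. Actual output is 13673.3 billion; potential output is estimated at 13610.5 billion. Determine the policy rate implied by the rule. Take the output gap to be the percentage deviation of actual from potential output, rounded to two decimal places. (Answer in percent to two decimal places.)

7.03%

Output gap = 100 × (13673.3 − 13610.5) / 13610.5 = 0.46%.
i = 2.60 + 1.80 + 1.5 × (3.40 − 1.80) + 0.5 × 0.46
   = 2.60 + 1.8 + 2.4 + 0.23 = 7.03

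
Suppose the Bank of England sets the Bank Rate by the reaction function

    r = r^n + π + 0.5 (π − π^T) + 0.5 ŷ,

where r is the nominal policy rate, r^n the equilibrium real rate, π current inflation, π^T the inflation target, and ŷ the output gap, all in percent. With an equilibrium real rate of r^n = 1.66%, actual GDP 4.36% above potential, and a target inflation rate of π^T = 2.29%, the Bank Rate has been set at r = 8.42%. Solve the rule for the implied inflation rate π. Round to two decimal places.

3.82%

Output 4.36% above potential → ŷ = 4.36.
Collecting π: r = r^n + (1 + 0.5) π − 0.5 π^T + 0.5 ŷ
1.5 π = 8.42 − 1.66 + 0.5 × 2.29 − 0.5 × 4.36 = 5.725
π = 5.725 / 1.5 = 3.82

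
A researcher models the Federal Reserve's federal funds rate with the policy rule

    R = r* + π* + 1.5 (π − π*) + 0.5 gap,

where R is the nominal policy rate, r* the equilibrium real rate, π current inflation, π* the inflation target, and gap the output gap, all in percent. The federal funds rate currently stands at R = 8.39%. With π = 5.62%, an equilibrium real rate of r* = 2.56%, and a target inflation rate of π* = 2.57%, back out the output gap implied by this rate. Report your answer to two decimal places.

-2.63%

0.5 gap = 8.39 − 2.56 − 2.57 − 1.5 × (5.62 − 2.57) = -1.315
gap = -1.315 / 0.5 = -2.63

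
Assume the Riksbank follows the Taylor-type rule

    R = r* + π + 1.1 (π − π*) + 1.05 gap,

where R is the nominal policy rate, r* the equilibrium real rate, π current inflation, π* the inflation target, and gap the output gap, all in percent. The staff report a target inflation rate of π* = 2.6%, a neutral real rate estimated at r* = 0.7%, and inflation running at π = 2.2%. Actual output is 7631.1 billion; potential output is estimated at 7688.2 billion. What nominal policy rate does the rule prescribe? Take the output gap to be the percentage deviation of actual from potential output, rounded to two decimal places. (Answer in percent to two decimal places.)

Output gap = 100 × (7631.1 − 7688.2) / 7688.2 = -0.74%.
R = 0.70 + 2.20 + 1.1 × (2.20 − 2.60) + 1.05 × (-0.74)
   = 0.70 + 2.2 − 0.44 − 0.777 = 1.68

1.68%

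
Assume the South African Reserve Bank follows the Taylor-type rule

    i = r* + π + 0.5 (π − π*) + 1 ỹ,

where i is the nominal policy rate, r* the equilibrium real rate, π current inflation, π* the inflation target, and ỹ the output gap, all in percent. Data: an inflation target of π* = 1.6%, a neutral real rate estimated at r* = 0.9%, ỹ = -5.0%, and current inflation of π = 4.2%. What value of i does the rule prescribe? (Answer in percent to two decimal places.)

1.40%

i = 0.9 + 4.2 + 0.5 × (4.2 − 1.6) + 1 × (-5.0)
   = 0.9 + 4.2 + 1.3 − 5 = 1.40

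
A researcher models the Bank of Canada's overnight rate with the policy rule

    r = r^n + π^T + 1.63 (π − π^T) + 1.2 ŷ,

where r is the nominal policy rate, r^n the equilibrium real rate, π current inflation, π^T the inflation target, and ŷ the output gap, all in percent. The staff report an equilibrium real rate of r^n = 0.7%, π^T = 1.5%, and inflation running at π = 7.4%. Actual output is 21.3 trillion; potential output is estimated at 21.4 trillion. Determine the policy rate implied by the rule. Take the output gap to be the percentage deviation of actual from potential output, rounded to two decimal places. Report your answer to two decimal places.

Output gap = 100 × (21.3 − 21.4) / 21.4 = -0.47%.
r = 0.70 + 1.50 + 1.63 × (7.40 − 1.50) + 1.2 × (-0.47)
   = 0.70 + 1.5 + 9.617 − 0.564 = 11.25

11.25%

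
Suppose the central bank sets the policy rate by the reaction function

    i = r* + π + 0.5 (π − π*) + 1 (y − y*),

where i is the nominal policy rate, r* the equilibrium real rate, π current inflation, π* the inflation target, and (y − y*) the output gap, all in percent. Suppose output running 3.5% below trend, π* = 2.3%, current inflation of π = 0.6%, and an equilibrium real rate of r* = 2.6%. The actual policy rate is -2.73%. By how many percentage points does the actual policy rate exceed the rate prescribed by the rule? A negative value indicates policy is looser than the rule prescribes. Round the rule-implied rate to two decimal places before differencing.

-1.58 pp

Output 3.5% below potential → (y − y*) = -3.5.
i = 2.6 + 0.6 + 0.5 × (0.6 − 2.3) + 1 × (-3.5)
   = 2.6 + 0.6 − 0.85 − 3.5 = -1.15
Deviation = -2.73 − (-1.15) = -1.58 pp.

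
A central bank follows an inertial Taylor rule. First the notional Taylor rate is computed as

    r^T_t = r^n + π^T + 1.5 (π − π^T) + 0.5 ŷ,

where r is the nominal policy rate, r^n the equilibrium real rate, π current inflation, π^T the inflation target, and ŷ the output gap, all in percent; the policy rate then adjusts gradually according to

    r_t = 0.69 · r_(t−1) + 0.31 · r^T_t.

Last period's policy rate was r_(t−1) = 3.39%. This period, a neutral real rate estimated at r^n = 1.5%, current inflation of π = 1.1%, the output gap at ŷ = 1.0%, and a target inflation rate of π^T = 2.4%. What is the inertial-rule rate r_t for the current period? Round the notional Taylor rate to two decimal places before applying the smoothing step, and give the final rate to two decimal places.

3.10%

r^T_t = 1.5 + 2.4 + 1.5 × (1.1 − 2.4) + 0.5 × 1.0
   = 1.5 + 2.4 − 1.95 + 0.5 = 2.45
r_t = 0.69 × 3.39 + 0.31 × 2.45 = 2.3391 + 0.7595 = 3.10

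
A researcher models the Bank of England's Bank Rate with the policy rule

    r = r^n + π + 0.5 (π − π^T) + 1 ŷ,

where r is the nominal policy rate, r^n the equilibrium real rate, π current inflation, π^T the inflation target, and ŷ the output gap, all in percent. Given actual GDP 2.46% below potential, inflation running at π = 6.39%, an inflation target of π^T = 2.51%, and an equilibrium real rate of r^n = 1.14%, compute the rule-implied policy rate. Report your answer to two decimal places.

7.01%

Output 2.46% below potential → ŷ = -2.46.
r = 1.14 + 6.39 + 0.5 × (6.39 − 2.51) + 1 × (-2.46)
   = 1.14 + 6.39 + 1.94 − 2.46 = 7.01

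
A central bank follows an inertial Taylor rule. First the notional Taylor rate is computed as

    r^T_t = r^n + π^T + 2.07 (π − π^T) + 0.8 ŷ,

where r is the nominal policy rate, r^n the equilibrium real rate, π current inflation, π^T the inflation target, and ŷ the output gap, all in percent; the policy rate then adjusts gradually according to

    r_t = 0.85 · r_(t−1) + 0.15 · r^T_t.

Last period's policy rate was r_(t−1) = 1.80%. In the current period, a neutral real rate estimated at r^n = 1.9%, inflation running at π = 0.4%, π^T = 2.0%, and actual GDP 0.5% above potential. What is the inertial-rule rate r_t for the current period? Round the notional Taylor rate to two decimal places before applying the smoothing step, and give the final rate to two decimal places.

1.68%

Output 0.5% above potential → ŷ = 0.5.
r^T_t = 1.9 + 2.0 + 2.07 × (0.4 − 2.0) + 0.8 × 0.5
   = 1.9 + 2 − 3.312 + 0.4 = 0.99
r_t = 0.85 × 1.80 + 0.15 × 0.99 = 1.53 + 0.1485 = 1.68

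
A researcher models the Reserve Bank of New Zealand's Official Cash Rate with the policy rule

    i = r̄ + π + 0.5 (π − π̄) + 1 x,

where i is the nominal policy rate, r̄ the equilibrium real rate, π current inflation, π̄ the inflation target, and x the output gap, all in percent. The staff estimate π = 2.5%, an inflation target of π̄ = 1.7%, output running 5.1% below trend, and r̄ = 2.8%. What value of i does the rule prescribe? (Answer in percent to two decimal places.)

0.60%

Output 5.1% below potential → x = -5.1.
i = 2.8 + 2.5 + 0.5 × (2.5 − 1.7) + 1 × (-5.1)
   = 2.8 + 2.5 + 0.4 − 5.1 = 0.60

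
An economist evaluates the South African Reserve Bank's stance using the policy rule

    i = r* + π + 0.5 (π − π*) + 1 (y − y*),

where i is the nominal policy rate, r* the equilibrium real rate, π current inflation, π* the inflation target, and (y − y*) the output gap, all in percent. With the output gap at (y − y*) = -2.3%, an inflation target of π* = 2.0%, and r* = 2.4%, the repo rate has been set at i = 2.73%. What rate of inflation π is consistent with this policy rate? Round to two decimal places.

Collecting π: i = r* + (1 + 0.5) π − 0.5 π* + 1 (y − y*)
1.5 π = 2.73 − 2.4 + 0.5 × 2.0 − 1 × (-2.3) = 3.63
π = 3.63 / 1.5 = 2.42

2.42%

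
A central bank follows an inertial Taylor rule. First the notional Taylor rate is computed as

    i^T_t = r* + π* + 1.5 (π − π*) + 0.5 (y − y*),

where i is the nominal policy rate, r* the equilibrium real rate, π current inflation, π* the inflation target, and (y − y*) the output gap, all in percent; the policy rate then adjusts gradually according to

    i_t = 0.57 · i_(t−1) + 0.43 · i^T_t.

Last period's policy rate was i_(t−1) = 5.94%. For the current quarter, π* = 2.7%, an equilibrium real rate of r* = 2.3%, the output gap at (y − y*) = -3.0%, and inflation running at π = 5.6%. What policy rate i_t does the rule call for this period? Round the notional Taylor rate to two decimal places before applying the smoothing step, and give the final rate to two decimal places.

6.76%

i^T_t = 2.3 + 2.7 + 1.5 × (5.6 − 2.7) + 0.5 × (-3.0)
   = 2.3 + 2.7 + 4.35 − 1.5 = 7.85
i_t = 0.57 × 5.94 + 0.43 × 7.85 = 3.3858 + 3.3755 = 6.76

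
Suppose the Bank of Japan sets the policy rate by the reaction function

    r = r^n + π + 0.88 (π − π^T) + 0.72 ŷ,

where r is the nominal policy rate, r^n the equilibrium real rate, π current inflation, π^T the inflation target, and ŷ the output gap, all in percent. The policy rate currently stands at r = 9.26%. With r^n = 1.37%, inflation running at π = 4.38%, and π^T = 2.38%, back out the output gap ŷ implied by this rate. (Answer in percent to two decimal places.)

2.43%

0.72 ŷ = 9.26 − 1.37 − 4.38 − 0.88 × (4.38 − 2.38) = 1.75
ŷ = 1.75 / 0.72 = 2.43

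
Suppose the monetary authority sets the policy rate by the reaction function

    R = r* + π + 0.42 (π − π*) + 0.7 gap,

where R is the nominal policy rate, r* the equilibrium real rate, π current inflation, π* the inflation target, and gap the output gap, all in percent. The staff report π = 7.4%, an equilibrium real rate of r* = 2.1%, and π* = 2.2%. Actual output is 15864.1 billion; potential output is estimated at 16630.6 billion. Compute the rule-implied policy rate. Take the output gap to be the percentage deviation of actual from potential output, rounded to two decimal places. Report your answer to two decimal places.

8.46%

Output gap = 100 × (15864.1 − 16630.6) / 16630.6 = -4.61%.
R = 2.10 + 7.40 + 0.42 × (7.40 − 2.20) + 0.7 × (-4.61)
   = 2.10 + 7.4 + 2.184 − 3.227 = 8.46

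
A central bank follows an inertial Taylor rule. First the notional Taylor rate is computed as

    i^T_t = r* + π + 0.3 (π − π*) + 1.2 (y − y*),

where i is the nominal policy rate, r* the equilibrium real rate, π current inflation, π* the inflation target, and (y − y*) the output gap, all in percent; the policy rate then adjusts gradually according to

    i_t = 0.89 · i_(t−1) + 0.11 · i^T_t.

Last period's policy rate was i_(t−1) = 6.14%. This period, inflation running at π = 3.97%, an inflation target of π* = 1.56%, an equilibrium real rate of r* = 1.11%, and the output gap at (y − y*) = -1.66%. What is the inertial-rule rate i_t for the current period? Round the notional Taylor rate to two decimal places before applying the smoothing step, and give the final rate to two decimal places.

i^T_t = 1.11 + 3.97 + 0.3 × (3.97 − 1.56) + 1.2 × (-1.66)
   = 1.11 + 3.97 + 0.723 − 1.992 = 3.81
i_t = 0.89 × 6.14 + 0.11 × 3.81 = 5.4646 + 0.4191 = 5.88

5.88%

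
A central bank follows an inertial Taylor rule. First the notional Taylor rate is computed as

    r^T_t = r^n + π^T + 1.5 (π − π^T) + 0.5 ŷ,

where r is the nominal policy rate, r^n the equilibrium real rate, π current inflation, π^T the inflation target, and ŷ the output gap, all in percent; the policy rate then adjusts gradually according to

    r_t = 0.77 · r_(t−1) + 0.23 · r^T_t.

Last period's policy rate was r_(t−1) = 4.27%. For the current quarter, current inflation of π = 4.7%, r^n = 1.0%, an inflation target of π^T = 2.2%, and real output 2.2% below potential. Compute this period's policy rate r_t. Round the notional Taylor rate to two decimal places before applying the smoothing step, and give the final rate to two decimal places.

Output 2.2% below potential → ŷ = -2.2.
r^T_t = 1.0 + 2.2 + 1.5 × (4.7 − 2.2) + 0.5 × (-2.2)
   = 1.0 + 2.2 + 3.75 − 1.1 = 5.85
r_t = 0.77 × 4.27 + 0.23 × 5.85 = 3.2879 + 1.3455 = 4.63

4.63%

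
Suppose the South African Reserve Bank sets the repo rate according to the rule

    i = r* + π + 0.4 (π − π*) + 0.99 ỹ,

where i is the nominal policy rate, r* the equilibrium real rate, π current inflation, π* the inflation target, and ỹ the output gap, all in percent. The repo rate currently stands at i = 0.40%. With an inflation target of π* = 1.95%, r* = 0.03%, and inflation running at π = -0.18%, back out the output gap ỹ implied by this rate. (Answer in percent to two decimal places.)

0.99 ỹ = 0.40 − 0.03 − (-0.18) − 0.4 × ((-0.18) − 1.95) = 1.402
ỹ = 1.402 / 0.99 = 1.42

1.42%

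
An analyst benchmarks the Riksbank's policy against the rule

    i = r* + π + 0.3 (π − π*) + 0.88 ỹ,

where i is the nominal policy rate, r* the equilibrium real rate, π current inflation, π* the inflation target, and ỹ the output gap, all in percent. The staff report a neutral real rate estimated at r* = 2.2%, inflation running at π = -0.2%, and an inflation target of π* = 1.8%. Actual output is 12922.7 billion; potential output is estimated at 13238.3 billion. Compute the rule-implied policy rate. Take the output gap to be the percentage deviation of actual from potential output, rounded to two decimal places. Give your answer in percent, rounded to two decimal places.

Output gap = 100 × (12922.7 − 13238.3) / 13238.3 = -2.38%.
i = 2.20 + (-0.20) + 0.3 × (-0.20 − 1.80) + 0.88 × (-2.38)
   = 2.20 − 0.2 − 0.6 − 2.0944 = -0.69

-0.69%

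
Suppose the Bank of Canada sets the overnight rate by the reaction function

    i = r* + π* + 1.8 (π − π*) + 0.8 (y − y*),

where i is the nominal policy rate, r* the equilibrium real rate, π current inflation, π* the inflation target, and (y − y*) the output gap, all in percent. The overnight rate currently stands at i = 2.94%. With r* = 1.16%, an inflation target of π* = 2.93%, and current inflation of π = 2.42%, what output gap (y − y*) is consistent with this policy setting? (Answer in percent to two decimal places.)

0.8 (y − y*) = 2.94 − 1.16 − 2.93 − 1.8 × (2.42 − 2.93) = -0.232
(y − y*) = -0.232 / 0.8 = -0.29

-0.29%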